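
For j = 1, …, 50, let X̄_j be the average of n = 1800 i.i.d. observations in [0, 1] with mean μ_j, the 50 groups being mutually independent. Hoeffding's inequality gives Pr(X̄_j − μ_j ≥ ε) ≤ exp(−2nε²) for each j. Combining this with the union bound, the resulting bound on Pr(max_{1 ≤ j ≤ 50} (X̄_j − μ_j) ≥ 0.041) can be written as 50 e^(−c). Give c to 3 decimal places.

Union bound over the 50 events: Pr(max_{1 ≤ j ≤ 50} (X̄_j − μ_j) ≥ 0.041) ≤ 50·exp(−2nε²) = 50 exp(−2·1800·0.041²).
So c = 2·1800·0.041² = 6.0516.

6.052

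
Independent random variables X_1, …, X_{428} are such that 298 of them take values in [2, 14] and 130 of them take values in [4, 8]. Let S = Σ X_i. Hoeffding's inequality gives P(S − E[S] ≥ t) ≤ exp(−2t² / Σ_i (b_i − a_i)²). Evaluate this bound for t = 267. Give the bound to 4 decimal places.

Σ(b_i − a_i)² = 298·12² + 130·4² = 44992.
Exponent = 2·267² / 44992 = 3.16896.
Bound = exp(−3.16896) = 0.04205.

0.0420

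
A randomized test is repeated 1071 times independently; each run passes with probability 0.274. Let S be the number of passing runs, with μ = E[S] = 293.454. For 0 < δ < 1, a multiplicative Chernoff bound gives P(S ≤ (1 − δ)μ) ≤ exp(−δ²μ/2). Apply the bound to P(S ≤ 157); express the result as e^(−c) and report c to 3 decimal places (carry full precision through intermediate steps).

Write 157 = (1 − δ)μ, so δ = 1 − 157/293.454 = 0.4649928…
Then the exponent is δ²μ/2 = (μ − 157)²/(2μ) = 31.725064.

31.725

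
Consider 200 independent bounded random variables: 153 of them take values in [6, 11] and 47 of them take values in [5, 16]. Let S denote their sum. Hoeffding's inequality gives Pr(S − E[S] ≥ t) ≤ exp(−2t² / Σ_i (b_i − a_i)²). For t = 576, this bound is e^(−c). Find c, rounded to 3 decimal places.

69.759

Σ(b_i − a_i)² = 153·5² + 47·11² = 9512.
c = 2t² / 9512 = 2·576² / 9512 = 69.7595.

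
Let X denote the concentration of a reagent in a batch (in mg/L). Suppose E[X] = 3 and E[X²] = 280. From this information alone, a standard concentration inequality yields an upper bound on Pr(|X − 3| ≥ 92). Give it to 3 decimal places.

0.032

The first two moments determine the variance, so Chebyshev's inequality is the sharpest standard bound available.
Var(X) = E[X²] − (E[X])² = 280 − 9 = 271.
Chebyshev's inequality: Pr(|X − μ| ≥ t) ≤ Var(X)/t² = 271/8464 = 0.0320.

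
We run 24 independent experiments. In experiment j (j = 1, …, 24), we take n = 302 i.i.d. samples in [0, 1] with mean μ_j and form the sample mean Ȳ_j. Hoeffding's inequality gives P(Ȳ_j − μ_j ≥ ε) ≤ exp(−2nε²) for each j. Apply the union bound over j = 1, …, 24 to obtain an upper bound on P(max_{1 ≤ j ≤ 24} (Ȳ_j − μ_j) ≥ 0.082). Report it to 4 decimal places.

Per-experiment Hoeffding bound: exp(−2·302·0.082²) = exp(−4.06130) = 0.017227.
Union bound over 24 events: 24·0.017227 = 0.41344.

0.4134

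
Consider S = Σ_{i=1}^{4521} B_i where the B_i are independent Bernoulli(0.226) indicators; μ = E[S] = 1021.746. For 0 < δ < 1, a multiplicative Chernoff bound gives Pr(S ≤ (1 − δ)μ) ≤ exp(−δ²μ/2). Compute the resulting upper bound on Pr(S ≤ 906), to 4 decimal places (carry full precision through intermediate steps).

Write 906 = (1 − δ)μ, so δ = 1 − 906/1021.746 = 0.1132826…
Then the exponent is δ²μ/2 = (μ − 906)²/(2μ) = 6.556001.
Bound = exp(−6.556001) = 0.00142.

0.0014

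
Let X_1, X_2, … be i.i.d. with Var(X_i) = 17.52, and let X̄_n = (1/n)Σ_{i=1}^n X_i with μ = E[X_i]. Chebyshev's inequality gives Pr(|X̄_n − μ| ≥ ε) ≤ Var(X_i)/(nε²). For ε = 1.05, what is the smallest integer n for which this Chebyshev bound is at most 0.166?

Require 17.52/(n·1.05²) ≤ 0.166, i.e. n ≥ 17.52/(0.166·1.05²) = 95.730.
The smallest integer n is 96.

96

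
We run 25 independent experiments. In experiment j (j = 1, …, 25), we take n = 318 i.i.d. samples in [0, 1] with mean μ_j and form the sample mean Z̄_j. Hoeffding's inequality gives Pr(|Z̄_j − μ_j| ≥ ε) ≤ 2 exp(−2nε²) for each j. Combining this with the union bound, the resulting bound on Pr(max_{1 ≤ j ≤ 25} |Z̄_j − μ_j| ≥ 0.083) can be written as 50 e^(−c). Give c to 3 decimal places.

4.381

Union bound over the 25 events: Pr(max_{1 ≤ j ≤ 25} |Z̄_j − μ_j| ≥ 0.083) ≤ 25·2·exp(−2nε²) = 50 exp(−2·318·0.083²).
So c = 2·318·0.083² = 4.3814.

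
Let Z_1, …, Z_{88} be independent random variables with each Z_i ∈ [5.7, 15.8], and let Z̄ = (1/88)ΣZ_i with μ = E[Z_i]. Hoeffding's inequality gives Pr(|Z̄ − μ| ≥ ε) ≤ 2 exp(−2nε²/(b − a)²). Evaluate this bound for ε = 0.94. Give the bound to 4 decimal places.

Exponent: 2nε²/(b − a)² = 2·88·0.94² / 10.1² = 1.52449.
Bound = 2·exp(−1.52449) = 0.43546.

0.4355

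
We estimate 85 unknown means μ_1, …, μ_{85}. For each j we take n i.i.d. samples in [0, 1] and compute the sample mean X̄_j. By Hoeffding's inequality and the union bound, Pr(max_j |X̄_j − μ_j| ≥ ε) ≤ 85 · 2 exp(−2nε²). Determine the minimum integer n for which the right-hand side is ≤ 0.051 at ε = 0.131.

237

Need 2·85·exp(−2nε²) ≤ 0.051, i.e. exp(−2nε²) ≤ 0.051/170.
So 2nε² ≥ ln(170/0.051) = 8.111728.
Hence n ≥ 8.111728/(2·0.131²) = 236.342.
The smallest integer n is 237.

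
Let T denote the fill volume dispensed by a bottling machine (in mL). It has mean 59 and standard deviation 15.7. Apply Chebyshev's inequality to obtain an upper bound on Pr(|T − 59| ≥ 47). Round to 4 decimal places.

Chebyshev: Pr(|T − μ| ≥ t) ≤ Var(T)/t².
Var(T) = σ² = 15.7² = 246.49.
Bound = 246.49 / 2209 = 0.1116.

0.1116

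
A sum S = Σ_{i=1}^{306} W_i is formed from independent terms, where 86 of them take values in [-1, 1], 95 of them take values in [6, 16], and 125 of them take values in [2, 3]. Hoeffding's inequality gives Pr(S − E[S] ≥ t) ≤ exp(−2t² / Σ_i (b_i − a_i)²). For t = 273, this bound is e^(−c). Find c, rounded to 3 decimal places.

Σ(b_i − a_i)² = 86·2² + 95·10² + 125·1² = 9969.
c = 2t² / 9969 = 2·273² / 9969 = 14.9522.

14.952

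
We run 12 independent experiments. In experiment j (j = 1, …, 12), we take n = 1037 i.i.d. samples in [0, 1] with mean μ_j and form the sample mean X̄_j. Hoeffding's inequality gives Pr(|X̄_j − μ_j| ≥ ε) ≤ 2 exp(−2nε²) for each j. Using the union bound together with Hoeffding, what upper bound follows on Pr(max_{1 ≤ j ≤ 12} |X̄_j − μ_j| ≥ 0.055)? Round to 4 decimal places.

Per-experiment Hoeffding bound: 2·exp(−2·1037·0.055²) = 2·exp(−6.27385) = 0.0037699.
Union bound over 12 events: 12·0.0037699 = 0.04524.

0.0452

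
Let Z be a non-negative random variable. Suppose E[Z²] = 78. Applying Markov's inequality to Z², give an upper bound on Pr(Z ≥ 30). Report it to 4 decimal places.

0.0867

Since Z ≥ 0, the event {Z ≥ 30} is the same as {Z² ≥ 900}.
Markov's inequality applied to Z² gives Pr(Z² ≥ 900) ≤ E[Z²]/900 = 78/900 = 0.0867.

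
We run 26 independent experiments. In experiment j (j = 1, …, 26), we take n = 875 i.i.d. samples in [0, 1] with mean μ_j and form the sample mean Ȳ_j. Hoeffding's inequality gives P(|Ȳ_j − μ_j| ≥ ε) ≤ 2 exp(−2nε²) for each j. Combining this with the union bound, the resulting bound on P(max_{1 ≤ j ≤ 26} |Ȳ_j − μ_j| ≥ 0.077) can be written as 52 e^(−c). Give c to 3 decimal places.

10.376

Union bound over the 26 events: P(max_{1 ≤ j ≤ 26} |Ȳ_j − μ_j| ≥ 0.077) ≤ 26·2·exp(−2nε²) = 52 exp(−2·875·0.077²).
So c = 2·875·0.077² = 10.3758.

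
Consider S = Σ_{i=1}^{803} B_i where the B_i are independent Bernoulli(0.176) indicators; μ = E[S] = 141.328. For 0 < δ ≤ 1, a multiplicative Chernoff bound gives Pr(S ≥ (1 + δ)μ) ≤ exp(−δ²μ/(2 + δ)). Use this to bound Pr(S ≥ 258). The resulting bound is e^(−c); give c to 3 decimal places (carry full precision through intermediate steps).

34.088

Write 258 = (1 + δ)μ, so δ = 258/141.328 − 1 = 0.8255406…
Then the exponent is δ²μ/(2 + δ) = (258 − μ)² / (μ·(2 + δ)) = 34.088157.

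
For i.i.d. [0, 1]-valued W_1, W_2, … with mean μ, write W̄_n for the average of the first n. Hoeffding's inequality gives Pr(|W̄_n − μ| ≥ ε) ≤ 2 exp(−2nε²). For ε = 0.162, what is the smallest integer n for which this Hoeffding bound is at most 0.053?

Require 2·exp(−2nε²) ≤ 0.053, i.e. 2nε² ≥ ln(2/0.053) = 3.630611.
So n ≥ 3.630611 / (2·0.162²) = 69.170.
The smallest integer n is 70.

70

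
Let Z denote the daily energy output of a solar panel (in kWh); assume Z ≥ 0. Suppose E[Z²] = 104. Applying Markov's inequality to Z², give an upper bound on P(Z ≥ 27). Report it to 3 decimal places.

0.143

Since Z ≥ 0, the event {Z ≥ 27} is the same as {Z² ≥ 729}.
Markov's inequality applied to Z² gives P(Z² ≥ 729) ≤ E[Z²]/729 = 104/729 = 0.1427.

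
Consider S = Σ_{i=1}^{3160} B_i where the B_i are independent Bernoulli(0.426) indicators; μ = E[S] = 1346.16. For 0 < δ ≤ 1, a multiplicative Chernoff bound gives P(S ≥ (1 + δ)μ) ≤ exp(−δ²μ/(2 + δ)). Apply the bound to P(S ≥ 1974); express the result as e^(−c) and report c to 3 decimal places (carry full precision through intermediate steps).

Write 1974 = (1 + δ)μ, so δ = 1974/1346.16 − 1 = 0.4663933…
Then the exponent is δ²μ/(2 + δ) = (1974 − μ)² / (μ·(2 + δ)) = 118.724117.

118.724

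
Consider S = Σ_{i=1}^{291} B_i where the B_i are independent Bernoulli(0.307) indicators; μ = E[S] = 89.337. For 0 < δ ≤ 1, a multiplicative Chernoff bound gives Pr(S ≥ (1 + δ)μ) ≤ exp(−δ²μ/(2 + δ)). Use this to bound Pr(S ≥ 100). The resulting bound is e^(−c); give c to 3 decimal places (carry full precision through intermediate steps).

Write 100 = (1 + δ)μ, so δ = 100/89.337 − 1 = 0.119357…
Then the exponent is δ²μ/(2 + δ) = (100 − μ)² / (μ·(2 + δ)) = 0.600514.

0.601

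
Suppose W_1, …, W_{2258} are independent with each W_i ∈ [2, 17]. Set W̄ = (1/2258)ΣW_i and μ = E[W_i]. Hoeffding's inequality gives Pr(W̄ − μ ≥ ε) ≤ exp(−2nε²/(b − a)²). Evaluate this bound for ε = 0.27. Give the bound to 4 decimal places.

0.2315

Exponent: 2nε²/(b − a)² = 2·2258·0.27² / 15² = 1.46318.
Bound = exp(−1.46318) = 0.23150.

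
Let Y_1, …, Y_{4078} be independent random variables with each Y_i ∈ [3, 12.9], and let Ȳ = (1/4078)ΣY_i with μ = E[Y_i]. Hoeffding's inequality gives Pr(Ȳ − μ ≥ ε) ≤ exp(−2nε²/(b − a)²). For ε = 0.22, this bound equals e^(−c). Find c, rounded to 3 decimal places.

4.028

c = 2nε²/(b − a)² = 2·4078·0.22² / 9.9² = 4.0277.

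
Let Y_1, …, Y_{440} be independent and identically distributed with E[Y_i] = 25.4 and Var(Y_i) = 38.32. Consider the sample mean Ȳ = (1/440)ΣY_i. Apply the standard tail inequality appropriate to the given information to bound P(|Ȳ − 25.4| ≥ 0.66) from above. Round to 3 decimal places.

With mean and variance of each term known, Chebyshev's inequality bounds the deviation of the sum (or sample mean).
Var(Ȳ) = Var(Y_i)/n = 38.32/440 = 0.087091.
Chebyshev: P(|Ȳ − 25.4| ≥ 0.66) ≤ Var(Ȳ)/(0.66)² = 38.32/(440·0.66²) = 0.1999.

0.200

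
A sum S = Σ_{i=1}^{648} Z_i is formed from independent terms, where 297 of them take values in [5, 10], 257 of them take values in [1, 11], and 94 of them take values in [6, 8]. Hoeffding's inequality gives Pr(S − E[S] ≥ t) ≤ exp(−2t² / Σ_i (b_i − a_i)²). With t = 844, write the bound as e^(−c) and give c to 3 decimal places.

Σ(b_i − a_i)² = 297·5² + 257·10² + 94·2² = 33501.
c = 2t² / 33501 = 2·844² / 33501 = 42.5263.

42.526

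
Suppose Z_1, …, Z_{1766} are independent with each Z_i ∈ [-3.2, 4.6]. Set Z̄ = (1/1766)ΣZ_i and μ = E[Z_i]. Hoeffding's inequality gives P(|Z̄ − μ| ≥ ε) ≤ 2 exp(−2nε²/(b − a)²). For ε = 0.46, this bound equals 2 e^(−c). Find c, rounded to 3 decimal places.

c = 2nε²/(b − a)² = 2·1766·0.46² / 7.8² = 12.2842.

12.284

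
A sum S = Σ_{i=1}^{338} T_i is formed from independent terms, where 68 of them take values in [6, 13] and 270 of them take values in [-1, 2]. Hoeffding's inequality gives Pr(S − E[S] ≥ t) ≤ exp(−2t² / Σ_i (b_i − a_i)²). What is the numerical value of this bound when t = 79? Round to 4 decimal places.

0.1146

Σ(b_i − a_i)² = 68·7² + 270·3² = 5762.
Exponent = 2·79² / 5762 = 2.16626.
Bound = exp(−2.16626) = 0.11461.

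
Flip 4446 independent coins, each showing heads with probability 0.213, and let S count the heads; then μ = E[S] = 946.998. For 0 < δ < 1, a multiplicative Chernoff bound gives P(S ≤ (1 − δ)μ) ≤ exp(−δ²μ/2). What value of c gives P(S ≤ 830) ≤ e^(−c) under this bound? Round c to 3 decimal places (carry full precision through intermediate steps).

7.227

Write 830 = (1 − δ)μ, so δ = 1 − 830/946.998 = 0.1235462…
Then the exponent is δ²μ/2 = (μ − 830)²/(2μ) = 7.227329.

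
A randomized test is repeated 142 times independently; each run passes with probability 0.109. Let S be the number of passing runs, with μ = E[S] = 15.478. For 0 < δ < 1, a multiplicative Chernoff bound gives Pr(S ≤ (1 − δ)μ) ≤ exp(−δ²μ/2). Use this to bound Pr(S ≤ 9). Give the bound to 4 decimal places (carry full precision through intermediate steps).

Write 9 = (1 − δ)μ, so δ = 1 − 9/15.478 = 0.4185295…
Then the exponent is δ²μ/2 = (μ − 9)²/(2μ) = 1.355617.
Bound = exp(−1.355617) = 0.25779.

0.2578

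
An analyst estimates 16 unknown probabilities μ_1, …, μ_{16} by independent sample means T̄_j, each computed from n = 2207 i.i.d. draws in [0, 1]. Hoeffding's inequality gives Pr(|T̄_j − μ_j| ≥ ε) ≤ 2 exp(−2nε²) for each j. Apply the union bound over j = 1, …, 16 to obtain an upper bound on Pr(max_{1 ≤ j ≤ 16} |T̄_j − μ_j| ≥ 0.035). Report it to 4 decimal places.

Per-experiment Hoeffding bound: 2·exp(−2·2207·0.035²) = 2·exp(−5.40715) = 0.0089688.
Union bound over 16 events: 16·0.0089688 = 0.14350.

0.1435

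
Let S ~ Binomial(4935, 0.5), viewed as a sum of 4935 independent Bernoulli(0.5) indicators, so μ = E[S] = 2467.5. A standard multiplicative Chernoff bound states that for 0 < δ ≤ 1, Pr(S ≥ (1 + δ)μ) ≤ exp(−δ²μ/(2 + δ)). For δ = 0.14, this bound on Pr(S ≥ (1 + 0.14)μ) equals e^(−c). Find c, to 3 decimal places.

c = δ²μ/(2 + δ) = 0.14²·2467.5/(2 + 0.14) = 22.5995.

22.600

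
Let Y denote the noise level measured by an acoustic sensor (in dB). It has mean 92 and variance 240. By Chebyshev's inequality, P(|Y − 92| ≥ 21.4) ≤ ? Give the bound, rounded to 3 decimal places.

Chebyshev: P(|Y − μ| ≥ t) ≤ Var(Y)/t².
Bound = 240 / 457.96 = 0.5241.

0.524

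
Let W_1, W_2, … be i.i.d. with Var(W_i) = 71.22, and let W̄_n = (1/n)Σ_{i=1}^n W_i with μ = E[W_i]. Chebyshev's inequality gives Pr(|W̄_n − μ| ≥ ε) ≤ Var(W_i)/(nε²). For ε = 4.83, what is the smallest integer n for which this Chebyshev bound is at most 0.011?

278

Require 71.22/(n·4.83²) ≤ 0.011, i.e. n ≥ 71.22/(0.011·4.83²) = 277.533.
The smallest integer n is 278.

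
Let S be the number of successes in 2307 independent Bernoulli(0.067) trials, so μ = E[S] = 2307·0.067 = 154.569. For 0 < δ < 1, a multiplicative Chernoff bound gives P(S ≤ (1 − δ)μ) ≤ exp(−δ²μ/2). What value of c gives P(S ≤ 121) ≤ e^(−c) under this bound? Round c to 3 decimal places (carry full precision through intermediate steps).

3.645

Write 121 = (1 − δ)μ, so δ = 1 − 121/154.569 = 0.2171781…
Then the exponent is δ²μ/2 = (μ − 121)²/(2μ) = 3.645226.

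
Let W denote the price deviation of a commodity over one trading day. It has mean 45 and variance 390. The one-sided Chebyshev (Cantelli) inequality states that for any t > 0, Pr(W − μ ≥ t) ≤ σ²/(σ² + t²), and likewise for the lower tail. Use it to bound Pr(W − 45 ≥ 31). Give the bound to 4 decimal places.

0.2887

Here σ² = 390 and t = 31, so σ² + t² = 1351.
Cantelli's bound: 390/1351 = 0.2887.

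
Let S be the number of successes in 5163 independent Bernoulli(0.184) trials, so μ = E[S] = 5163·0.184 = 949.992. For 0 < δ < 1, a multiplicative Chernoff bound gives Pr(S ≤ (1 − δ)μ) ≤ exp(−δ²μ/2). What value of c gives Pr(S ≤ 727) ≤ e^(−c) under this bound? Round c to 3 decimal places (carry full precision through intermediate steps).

Write 727 = (1 − δ)μ, so δ = 1 − 727/949.992 = 0.2347304…
Then the exponent is δ²μ/2 = (μ − 727)²/(2μ) = 26.171500.

26.172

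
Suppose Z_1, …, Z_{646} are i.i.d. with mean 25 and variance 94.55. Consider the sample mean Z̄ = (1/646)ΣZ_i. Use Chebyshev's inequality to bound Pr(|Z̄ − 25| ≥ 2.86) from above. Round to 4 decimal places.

0.0179

Var(Z̄) = Var(Z_i)/n = 94.55/646 = 0.14636.
Chebyshev: Pr(|Z̄ − 25| ≥ 2.86) ≤ Var(Z̄)/(2.86)² = 94.55/(646·2.86²) = 0.0179.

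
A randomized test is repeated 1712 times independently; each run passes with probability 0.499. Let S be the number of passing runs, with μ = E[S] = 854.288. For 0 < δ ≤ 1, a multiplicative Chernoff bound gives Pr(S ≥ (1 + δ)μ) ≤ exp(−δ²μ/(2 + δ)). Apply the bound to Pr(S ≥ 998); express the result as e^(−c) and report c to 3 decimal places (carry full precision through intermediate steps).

11.150

Write 998 = (1 + δ)μ, so δ = 998/854.288 − 1 = 0.1682243…
Then the exponent is δ²μ/(2 + δ) = (998 − μ)² / (μ·(2 + δ)) = 11.150069.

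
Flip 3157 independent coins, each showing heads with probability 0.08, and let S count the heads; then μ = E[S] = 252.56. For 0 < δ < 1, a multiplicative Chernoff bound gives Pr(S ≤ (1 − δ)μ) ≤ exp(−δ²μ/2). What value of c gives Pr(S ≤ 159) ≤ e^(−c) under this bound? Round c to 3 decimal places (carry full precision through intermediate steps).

17.329

Write 159 = (1 − δ)μ, so δ = 1 − 159/252.56 = 0.3704466…
Then the exponent is δ²μ/2 = (μ − 159)²/(2μ) = 17.329493.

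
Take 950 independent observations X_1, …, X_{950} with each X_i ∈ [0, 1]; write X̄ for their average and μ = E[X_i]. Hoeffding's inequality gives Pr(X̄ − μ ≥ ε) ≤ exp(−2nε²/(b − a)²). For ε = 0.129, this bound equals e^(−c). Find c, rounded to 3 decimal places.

31.618

c = 2nε²/(b − a)² = 2·950·0.129² / 1² = 31.6179.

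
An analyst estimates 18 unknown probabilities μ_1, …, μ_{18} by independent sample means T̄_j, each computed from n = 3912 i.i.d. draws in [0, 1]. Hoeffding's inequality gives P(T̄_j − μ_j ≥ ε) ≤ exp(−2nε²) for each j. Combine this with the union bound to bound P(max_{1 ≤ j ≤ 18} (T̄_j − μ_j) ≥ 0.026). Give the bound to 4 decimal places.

Per-experiment Hoeffding bound: exp(−2·3912·0.026²) = exp(−5.28902) = 0.0050467.
Union bound over 18 events: 18·0.0050467 = 0.09084.

0.0908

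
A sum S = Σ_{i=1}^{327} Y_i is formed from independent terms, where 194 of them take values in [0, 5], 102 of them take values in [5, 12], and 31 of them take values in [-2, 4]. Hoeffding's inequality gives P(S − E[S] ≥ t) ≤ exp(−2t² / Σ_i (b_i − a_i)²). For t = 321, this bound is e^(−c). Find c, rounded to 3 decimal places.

Σ(b_i − a_i)² = 194·5² + 102·7² + 31·6² = 10964.
c = 2t² / 10964 = 2·321² / 10964 = 18.7962.

18.796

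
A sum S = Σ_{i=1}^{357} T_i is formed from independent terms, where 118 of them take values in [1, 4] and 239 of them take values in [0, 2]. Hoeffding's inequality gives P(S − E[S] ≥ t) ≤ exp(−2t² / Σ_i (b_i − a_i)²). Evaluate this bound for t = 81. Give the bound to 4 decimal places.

Σ(b_i − a_i)² = 118·3² + 239·2² = 2018.
Exponent = 2·81² / 2018 = 6.50248.
Bound = exp(−6.50248) = 0.00150.

0.0015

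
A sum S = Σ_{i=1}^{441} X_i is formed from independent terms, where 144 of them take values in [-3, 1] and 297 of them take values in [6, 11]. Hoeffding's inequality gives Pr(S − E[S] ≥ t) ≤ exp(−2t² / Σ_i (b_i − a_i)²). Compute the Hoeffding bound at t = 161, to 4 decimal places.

Σ(b_i − a_i)² = 144·4² + 297·5² = 9729.
Exponent = 2·161² / 9729 = 5.32861.
Bound = exp(−5.32861) = 0.00485.

0.0049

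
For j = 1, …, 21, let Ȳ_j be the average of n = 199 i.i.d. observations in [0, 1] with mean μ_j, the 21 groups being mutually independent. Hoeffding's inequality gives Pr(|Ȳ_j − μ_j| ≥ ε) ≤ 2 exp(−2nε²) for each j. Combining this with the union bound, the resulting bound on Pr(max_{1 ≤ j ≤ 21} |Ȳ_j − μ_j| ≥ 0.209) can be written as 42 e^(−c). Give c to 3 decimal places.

Union bound over the 21 events: Pr(max_{1 ≤ j ≤ 21} |Ȳ_j − μ_j| ≥ 0.209) ≤ 21·2·exp(−2nε²) = 42 exp(−2·199·0.209²).
So c = 2·199·0.209² = 17.3850.

17.385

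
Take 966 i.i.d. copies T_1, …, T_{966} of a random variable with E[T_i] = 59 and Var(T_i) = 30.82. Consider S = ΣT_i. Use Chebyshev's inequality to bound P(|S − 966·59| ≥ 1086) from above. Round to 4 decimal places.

0.0252

Var(S) = n·Var(T_i) = 966·30.82 = 29772.12.
Chebyshev: P(|S − 966·59| ≥ 1086) ≤ Var(S)/1086² = 29772.12/1179396 = 0.0252.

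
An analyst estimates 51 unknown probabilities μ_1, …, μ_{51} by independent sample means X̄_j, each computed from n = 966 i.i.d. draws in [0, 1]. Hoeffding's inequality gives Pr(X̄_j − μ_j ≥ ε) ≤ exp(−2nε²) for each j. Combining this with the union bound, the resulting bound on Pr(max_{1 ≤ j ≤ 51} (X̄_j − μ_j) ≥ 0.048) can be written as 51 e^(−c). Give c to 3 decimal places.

Union bound over the 51 events: Pr(max_{1 ≤ j ≤ 51} (X̄_j − μ_j) ≥ 0.048) ≤ 51·exp(−2nε²) = 51 exp(−2·966·0.048²).
So c = 2·966·0.048² = 4.4513.

4.451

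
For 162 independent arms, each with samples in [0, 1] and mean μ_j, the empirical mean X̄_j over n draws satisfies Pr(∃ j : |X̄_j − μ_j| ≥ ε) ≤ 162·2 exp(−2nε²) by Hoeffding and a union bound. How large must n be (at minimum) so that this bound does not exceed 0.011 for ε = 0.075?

915

Need 2·162·exp(−2nε²) ≤ 0.011, i.e. exp(−2nε²) ≤ 0.011/324.
So 2nε² ≥ ln(324/0.011) = 10.290604.
Hence n ≥ 10.290604/(2·0.075²) = 914.720.
The smallest integer n is 915.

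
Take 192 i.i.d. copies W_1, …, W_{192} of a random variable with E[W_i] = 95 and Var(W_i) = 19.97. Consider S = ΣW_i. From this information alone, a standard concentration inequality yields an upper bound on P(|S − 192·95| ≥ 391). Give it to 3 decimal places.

0.025

With mean and variance of each term known, Chebyshev's inequality bounds the deviation of the sum (or sample mean).
Var(S) = n·Var(W_i) = 192·19.97 = 3834.24.
Chebyshev: P(|S − 192·95| ≥ 391) ≤ Var(S)/391² = 3834.24/152881 = 0.0251.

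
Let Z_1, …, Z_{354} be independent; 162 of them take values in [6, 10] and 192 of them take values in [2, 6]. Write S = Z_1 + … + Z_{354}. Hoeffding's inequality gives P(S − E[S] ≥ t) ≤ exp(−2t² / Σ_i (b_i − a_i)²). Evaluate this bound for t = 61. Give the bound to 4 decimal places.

Σ(b_i − a_i)² = 162·4² + 192·4² = 5664.
Exponent = 2·61² / 5664 = 1.31391.
Bound = exp(−1.31391) = 0.26877.

0.2688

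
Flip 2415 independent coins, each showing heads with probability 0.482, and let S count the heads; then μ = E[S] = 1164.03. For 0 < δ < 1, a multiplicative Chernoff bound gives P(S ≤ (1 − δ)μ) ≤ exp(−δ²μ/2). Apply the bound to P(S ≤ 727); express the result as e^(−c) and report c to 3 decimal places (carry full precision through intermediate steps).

82.041

Write 727 = (1 − δ)μ, so δ = 1 − 727/1164.03 = 0.3754457…
Then the exponent is δ²μ/2 = (μ − 727)²/(2μ) = 82.040506.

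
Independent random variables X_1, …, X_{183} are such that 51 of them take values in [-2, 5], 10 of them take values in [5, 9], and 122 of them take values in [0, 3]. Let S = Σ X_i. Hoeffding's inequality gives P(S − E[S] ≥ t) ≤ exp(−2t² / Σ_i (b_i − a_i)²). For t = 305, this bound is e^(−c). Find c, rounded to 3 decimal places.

49.521

Σ(b_i − a_i)² = 51·7² + 10·4² + 122·3² = 3757.
c = 2t² / 3757 = 2·305² / 3757 = 49.5209.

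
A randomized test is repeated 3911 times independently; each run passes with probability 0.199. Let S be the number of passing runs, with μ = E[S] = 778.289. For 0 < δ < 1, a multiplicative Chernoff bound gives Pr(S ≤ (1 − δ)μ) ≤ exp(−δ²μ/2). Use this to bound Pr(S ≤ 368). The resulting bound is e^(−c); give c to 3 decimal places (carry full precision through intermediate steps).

Write 368 = (1 − δ)μ, so δ = 1 − 368/778.289 = 0.5271679…
Then the exponent is δ²μ/2 = (μ − 368)²/(2μ) = 108.145601.

108.146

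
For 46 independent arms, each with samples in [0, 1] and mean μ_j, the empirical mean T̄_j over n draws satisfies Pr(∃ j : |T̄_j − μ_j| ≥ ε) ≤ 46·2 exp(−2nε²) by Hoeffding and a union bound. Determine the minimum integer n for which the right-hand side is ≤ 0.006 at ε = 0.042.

2732

Need 2·46·exp(−2nε²) ≤ 0.006, i.e. exp(−2nε²) ≤ 0.006/92.
So 2nε² ≥ ln(92/0.006) = 9.637784.
Hence n ≥ 9.637784/(2·0.042²) = 2731.798.
The smallest integer n is 2732.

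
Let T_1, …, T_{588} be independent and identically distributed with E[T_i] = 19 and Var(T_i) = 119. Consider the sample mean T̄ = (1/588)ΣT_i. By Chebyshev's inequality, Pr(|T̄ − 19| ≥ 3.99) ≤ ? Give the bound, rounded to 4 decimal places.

0.0127

Var(T̄) = Var(T_i)/n = 119/588 = 0.20238.
Chebyshev: Pr(|T̄ − 19| ≥ 3.99) ≤ Var(T̄)/(3.99)² = 119/(588·3.99²) = 0.0127.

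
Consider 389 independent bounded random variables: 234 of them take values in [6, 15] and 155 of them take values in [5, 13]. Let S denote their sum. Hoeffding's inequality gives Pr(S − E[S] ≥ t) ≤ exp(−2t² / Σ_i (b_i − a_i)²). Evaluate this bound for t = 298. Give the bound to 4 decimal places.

Σ(b_i − a_i)² = 234·9² + 155·8² = 28874.
Exponent = 2·298² / 28874 = 6.15114.
Bound = exp(−6.15114) = 0.00213.

0.0021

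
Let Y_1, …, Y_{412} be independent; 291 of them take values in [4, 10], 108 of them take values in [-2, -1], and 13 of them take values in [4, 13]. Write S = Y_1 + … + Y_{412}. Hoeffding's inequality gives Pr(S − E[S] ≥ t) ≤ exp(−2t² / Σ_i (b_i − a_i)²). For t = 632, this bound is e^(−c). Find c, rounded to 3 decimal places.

68.647

Σ(b_i − a_i)² = 291·6² + 108·1² + 13·9² = 11637.
c = 2t² / 11637 = 2·632² / 11637 = 68.6472.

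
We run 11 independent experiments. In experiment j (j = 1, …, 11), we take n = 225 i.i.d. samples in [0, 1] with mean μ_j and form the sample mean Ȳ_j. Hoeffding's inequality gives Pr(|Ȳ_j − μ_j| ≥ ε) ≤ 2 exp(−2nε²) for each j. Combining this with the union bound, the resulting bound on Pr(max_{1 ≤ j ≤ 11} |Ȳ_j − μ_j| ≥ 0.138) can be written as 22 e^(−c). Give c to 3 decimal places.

Union bound over the 11 events: Pr(max_{1 ≤ j ≤ 11} |Ȳ_j − μ_j| ≥ 0.138) ≤ 11·2·exp(−2nε²) = 22 exp(−2·225·0.138²).
So c = 2·225·0.138² = 8.5698.

8.570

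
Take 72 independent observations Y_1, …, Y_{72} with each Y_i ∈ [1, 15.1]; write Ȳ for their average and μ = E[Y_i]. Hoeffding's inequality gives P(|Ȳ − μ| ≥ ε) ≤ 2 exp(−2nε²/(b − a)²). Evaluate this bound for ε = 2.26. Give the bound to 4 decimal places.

Exponent: 2nε²/(b − a)² = 2·72·2.26² / 14.1² = 3.69948.
Bound = 2·exp(−3.69948) = 0.04947.

0.0495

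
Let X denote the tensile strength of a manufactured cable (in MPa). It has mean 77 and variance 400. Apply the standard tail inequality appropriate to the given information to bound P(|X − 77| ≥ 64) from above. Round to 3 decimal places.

0.098

Mean and variance are known, so Chebyshev's inequality applies.
Chebyshev: P(|X − μ| ≥ t) ≤ Var(X)/t².
Bound = 400 / 4096 = 0.0977.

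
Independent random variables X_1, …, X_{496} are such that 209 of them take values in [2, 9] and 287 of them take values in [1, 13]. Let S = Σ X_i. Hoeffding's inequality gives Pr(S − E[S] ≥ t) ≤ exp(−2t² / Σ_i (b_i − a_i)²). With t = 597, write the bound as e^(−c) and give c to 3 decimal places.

13.823

Σ(b_i − a_i)² = 209·7² + 287·12² = 51569.
c = 2t² / 51569 = 2·597² / 51569 = 13.8226.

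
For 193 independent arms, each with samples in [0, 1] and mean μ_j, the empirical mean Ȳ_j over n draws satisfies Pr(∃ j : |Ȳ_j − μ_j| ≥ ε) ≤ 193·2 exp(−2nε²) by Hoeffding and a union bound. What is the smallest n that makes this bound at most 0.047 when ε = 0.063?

1136

Need 2·193·exp(−2nε²) ≤ 0.047, i.e. exp(−2nε²) ≤ 0.047/386.
So 2nε² ≥ ln(386/0.047) = 9.013445.
Hence n ≥ 9.013445/(2·0.063²) = 1135.481.
The smallest integer n is 1136.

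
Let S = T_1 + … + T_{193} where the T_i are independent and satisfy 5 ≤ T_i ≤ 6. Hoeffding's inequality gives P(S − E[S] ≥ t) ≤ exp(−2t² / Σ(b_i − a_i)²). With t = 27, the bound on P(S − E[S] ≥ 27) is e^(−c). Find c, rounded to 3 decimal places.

Σ(b_i − a_i)² = 193·(1)² = 193.
c = 2t²/193 = 2·27²/193 = 7.5544.

7.554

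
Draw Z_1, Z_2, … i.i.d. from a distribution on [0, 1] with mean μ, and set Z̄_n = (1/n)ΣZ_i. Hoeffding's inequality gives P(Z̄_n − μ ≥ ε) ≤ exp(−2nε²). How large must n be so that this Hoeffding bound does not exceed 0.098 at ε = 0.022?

Require exp(−2nε²) ≤ 0.098, i.e. 2nε² ≥ ln(1/0.098) = 2.322788.
So n ≥ 2.322788 / (2·0.022²) = 2399.574.
The smallest integer n is 2400.

2400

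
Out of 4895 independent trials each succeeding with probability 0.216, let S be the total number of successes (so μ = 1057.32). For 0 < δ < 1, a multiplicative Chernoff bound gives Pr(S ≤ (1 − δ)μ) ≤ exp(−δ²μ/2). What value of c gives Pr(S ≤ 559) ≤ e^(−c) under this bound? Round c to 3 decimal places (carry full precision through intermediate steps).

Write 559 = (1 − δ)μ, so δ = 1 − 559/1057.32 = 0.4713048…
Then the exponent is δ²μ/2 = (μ − 559)²/(2μ) = 117.430306.

117.430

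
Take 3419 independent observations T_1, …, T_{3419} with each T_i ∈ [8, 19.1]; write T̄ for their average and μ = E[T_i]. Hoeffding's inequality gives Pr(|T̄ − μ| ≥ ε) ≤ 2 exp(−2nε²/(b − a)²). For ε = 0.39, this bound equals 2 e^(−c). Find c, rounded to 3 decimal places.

8.441

c = 2nε²/(b − a)² = 2·3419·0.39² / 11.1² = 8.4414.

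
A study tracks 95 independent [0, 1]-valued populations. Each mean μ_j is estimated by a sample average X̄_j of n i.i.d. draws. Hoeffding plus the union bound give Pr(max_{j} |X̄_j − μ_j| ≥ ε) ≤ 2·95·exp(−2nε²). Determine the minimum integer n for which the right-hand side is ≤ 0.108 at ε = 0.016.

14596

Need 2·95·exp(−2nε²) ≤ 0.108, i.e. exp(−2nε²) ≤ 0.108/190.
So 2nε² ≥ ln(190/0.108) = 7.472648.
Hence n ≥ 7.472648/(2·0.016²) = 14595.016.
The smallest integer n is 14596.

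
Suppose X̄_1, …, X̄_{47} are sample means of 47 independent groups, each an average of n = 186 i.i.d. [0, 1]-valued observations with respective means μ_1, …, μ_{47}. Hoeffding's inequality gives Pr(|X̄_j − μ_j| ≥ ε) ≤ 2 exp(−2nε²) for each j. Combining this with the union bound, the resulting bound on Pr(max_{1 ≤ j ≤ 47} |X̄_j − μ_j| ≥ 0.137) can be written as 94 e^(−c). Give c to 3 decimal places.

6.982

Union bound over the 47 events: Pr(max_{1 ≤ j ≤ 47} |X̄_j − μ_j| ≥ 0.137) ≤ 47·2·exp(−2nε²) = 94 exp(−2·186·0.137²).
So c = 2·186·0.137² = 6.9821.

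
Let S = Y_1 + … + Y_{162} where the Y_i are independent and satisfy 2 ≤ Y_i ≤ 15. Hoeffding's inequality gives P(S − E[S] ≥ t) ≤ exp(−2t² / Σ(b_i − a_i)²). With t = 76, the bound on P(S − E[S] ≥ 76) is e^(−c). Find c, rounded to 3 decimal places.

0.422

Σ(b_i − a_i)² = 162·(13)² = 27378.
c = 2t²/27378 = 2·76²/27378 = 0.4219.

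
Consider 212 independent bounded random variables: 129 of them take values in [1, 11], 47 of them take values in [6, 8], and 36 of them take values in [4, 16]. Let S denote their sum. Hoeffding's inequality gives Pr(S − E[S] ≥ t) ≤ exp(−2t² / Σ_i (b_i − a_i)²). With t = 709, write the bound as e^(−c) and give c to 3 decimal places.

Σ(b_i − a_i)² = 129·10² + 47·2² + 36·12² = 18272.
c = 2t² / 18272 = 2·709² / 18272 = 55.0220.

55.022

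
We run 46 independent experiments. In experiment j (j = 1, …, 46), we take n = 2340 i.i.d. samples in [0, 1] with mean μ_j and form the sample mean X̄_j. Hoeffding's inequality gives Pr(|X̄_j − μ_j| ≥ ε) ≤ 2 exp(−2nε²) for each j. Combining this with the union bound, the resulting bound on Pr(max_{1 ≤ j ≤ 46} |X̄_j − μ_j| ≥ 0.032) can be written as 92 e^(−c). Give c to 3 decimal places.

Union bound over the 46 events: Pr(max_{1 ≤ j ≤ 46} |X̄_j − μ_j| ≥ 0.032) ≤ 46·2·exp(−2nε²) = 92 exp(−2·2340·0.032²).
So c = 2·2340·0.032² = 4.7923.

4.792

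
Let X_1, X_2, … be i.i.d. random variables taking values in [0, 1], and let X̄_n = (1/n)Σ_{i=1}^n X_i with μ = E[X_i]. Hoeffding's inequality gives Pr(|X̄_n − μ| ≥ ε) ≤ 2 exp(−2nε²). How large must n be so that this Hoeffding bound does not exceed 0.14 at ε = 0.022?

2748

Require 2·exp(−2nε²) ≤ 0.14, i.e. 2nε² ≥ ln(2/0.14) = 2.659260.
So n ≥ 2.659260 / (2·0.022²) = 2747.169.
The smallest integer n is 2748.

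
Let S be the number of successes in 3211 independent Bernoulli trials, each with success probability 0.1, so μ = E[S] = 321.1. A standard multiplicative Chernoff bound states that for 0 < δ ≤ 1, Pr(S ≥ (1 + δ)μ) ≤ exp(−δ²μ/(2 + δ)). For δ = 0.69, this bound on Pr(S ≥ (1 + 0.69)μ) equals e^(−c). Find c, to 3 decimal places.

c = δ²μ/(2 + δ) = 0.69²·321.1/(2 + 0.69) = 56.8311.

56.831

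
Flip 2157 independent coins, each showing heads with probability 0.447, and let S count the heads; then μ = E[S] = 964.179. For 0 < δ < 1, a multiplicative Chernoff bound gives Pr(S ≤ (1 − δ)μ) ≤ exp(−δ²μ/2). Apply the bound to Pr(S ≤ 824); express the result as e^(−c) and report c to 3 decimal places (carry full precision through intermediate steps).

Write 824 = (1 − δ)μ, so δ = 1 − 824/964.179 = 0.1453869…
Then the exponent is δ²μ/2 = (μ − 824)²/(2μ) = 10.190095.

10.190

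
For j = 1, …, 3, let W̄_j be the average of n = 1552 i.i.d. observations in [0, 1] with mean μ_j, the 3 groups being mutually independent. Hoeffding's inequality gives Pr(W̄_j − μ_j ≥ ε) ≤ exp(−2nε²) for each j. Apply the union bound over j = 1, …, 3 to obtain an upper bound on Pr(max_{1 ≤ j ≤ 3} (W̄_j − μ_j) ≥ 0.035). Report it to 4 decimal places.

Per-experiment Hoeffding bound: exp(−2·1552·0.035²) = exp(−3.80240) = 0.022317.
Union bound over 3 events: 3·0.022317 = 0.06695.

0.0670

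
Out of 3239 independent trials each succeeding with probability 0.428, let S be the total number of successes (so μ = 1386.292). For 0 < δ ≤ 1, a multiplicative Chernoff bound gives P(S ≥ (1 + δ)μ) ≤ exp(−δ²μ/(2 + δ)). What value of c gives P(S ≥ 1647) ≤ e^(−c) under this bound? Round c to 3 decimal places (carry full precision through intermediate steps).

Write 1647 = (1 + δ)μ, so δ = 1647/1386.292 − 1 = 0.1880614…
Then the exponent is δ²μ/(2 + δ) = (1647 − μ)² / (μ·(2 + δ)) = 22.407556.

22.408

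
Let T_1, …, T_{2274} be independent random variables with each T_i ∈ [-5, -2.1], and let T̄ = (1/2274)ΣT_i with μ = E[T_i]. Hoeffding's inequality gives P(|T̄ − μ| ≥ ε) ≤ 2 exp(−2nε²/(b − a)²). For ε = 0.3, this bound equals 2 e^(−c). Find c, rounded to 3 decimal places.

c = 2nε²/(b − a)² = 2·2274·0.3² / 2.9² = 48.6706.

48.671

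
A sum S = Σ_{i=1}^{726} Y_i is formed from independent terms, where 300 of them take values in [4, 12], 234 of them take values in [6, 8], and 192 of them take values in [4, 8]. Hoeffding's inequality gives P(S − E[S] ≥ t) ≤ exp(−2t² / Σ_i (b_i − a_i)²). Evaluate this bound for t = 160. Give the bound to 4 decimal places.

Σ(b_i − a_i)² = 300·8² + 234·2² + 192·4² = 23208.
Exponent = 2·160² / 23208 = 2.20614.
Bound = exp(−2.20614) = 0.11013.

0.1101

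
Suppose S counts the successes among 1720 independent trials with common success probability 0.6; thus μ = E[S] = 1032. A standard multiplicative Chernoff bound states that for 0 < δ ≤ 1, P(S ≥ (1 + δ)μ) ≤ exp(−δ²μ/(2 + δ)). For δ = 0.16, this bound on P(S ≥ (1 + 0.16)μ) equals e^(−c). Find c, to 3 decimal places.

c = δ²μ/(2 + δ) = 0.16²·1032/(2 + 0.16) = 12.2311.

12.231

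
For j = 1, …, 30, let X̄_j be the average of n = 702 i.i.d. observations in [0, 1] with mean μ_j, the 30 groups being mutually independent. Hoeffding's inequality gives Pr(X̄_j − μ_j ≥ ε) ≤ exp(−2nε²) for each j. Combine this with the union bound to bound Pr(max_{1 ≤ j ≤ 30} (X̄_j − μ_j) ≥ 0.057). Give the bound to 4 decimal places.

Per-experiment Hoeffding bound: exp(−2·702·0.057²) = exp(−4.56160) = 0.010445.
Union bound over 30 events: 30·0.010445 = 0.31336.

0.3134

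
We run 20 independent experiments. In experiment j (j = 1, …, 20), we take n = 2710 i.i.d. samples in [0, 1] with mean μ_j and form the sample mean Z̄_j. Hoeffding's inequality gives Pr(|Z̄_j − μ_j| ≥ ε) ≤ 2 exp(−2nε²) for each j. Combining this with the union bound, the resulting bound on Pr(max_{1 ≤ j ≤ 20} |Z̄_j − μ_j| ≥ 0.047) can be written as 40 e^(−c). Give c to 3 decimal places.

11.973

Union bound over the 20 events: Pr(max_{1 ≤ j ≤ 20} |Z̄_j − μ_j| ≥ 0.047) ≤ 20·2·exp(−2nε²) = 40 exp(−2·2710·0.047²).
So c = 2·2710·0.047² = 11.9728.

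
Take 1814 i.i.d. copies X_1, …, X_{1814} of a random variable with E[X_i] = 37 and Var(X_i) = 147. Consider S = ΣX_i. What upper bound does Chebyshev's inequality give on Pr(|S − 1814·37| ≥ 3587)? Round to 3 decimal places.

Var(S) = n·Var(X_i) = 1814·147 = 266658.
Chebyshev: Pr(|S − 1814·37| ≥ 3587) ≤ Var(S)/3587² = 266658/12866569 = 0.0207.

0.021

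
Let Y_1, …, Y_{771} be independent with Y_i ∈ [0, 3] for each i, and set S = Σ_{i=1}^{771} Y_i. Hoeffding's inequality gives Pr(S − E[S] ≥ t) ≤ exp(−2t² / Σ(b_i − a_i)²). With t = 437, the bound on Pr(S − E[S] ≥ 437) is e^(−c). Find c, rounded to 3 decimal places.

Σ(b_i − a_i)² = 771·(3)² = 6939.
c = 2t²/6939 = 2·437²/6939 = 55.0422.

55.042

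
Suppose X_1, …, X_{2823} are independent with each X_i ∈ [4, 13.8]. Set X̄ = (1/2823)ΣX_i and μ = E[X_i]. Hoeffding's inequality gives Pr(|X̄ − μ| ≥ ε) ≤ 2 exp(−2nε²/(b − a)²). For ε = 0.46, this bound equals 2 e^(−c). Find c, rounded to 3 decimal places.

12.440

c = 2nε²/(b − a)² = 2·2823·0.46² / 9.8² = 12.4395.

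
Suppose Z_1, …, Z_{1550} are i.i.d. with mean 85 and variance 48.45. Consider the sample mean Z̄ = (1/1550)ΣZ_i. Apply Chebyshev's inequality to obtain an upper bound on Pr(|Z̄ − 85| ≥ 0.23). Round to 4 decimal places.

0.5909

Var(Z̄) = Var(Z_i)/n = 48.45/1550 = 0.031258.
Chebyshev: Pr(|Z̄ − 85| ≥ 0.23) ≤ Var(Z̄)/(0.23)² = 48.45/(1550·0.23²) = 0.5909.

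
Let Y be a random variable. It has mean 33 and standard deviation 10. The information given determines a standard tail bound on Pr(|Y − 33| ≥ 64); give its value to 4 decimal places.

0.0244

Mean and variance are known, so Chebyshev's inequality applies.
Chebyshev: Pr(|Y − μ| ≥ t) ≤ Var(Y)/t².
Var(Y) = σ² = 10² = 100.
Bound = 100 / 4096 = 0.0244.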